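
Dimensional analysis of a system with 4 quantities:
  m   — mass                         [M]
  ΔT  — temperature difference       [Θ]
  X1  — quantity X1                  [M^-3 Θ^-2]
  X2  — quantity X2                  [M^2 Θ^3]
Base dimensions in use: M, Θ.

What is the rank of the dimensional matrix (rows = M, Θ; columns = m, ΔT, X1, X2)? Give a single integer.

Dimensional matrix (M×Θ by m×ΔT×X1×X2):
  M: [ 1  0 -3  2]
  Θ: [ 0  1 -2  3]
Row reduction gives pivot columns m,ΔT; rank = 2

2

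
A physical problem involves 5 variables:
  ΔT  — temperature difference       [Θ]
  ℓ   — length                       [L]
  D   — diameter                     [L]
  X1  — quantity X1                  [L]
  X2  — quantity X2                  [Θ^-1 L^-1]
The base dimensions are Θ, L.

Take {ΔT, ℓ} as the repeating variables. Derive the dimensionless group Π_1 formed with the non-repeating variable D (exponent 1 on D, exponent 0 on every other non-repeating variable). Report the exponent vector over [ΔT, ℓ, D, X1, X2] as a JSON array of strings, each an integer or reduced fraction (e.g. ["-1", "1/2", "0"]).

Dimensional matrix (Θ×L by ΔT×ℓ×D×X1×X2):
  Θ: [ 1  0  0  0 -1]
  L: [ 0  1  1  1 -1]
Echelon form has 2 nonzero rows (pivots: ΔT,ℓ)
Repeat: ΔT,ℓ; free: D,X1,X2
RREF:
  r0: [   1    0    0    0   -1]
  r1: [   0    1    1    1   -1]
Fix exponent of D at 1, X1 at 0, X2 at 0; solve each RREF row for its pivot's exponent:
  r0: exp(ΔT) + (0)·1 = 0 ⇒ exp(ΔT) = 0
  r1: exp(ℓ) + (1)·1 = 0 ⇒ exp(ℓ) = -1
Π_1 = ℓ^-1 · D

["0", "-1", "1", "0", "0"]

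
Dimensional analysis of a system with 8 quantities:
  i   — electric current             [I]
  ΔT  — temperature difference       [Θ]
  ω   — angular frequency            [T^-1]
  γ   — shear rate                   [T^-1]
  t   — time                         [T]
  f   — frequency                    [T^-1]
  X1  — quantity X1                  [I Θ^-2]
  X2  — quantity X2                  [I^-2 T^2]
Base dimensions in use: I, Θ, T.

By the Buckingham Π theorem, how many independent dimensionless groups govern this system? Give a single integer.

Exponent matrix [I,Θ,T] × [i,ΔT,ω,γ,t,f,X1,X2]:
  I: [ 1  0  0  0  0  0  1 -2]
  Θ: [ 0  1  0  0  0  0 -2  0]
  T: [ 0  0 -1 -1  1 -1  0  2]
RREF → pivots at {i,ΔT,ω} ⇒ r = 3
n=8, r=3 ⇒ 5 dimensionless groups

5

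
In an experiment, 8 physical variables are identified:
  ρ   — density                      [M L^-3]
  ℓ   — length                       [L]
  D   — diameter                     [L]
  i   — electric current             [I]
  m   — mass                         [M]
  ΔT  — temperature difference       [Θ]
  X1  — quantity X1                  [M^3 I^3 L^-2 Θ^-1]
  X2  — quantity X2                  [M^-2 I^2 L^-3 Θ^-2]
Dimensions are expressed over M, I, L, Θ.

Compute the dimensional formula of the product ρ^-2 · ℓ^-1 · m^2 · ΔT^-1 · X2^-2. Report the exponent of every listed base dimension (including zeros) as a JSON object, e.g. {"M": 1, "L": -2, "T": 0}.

Exponent matrix [M,I,L,Θ] × [ρ,ℓ,D,i,m,ΔT,X1,X2]:
  M: [ 1  0  0  0  1  0  3 -2]
  I: [ 0  0  0  1  0  0  3  2]
  L: [-3  1  1  0  0  0 -2 -3]
  Θ: [ 0  0  0  0  0  1 -1 -2]
  [M]: (-2)·1+(-1)·0+(2)·1+(-1)·0+(-2)·-2 = 4
  [I]: (-2)·0+(-1)·0+(2)·0+(-1)·0+(-2)·2 = -4
  [L]: (-2)·-3+(-1)·1+(2)·0+(-1)·0+(-2)·-3 = 11
  [Θ]: (-2)·0+(-1)·0+(2)·0+(-1)·1+(-2)·-2 = 3
⇒ M^4 I^-4 L^11 Θ^3

{"M": 4, "I": -4, "L": 11, "Θ": 3}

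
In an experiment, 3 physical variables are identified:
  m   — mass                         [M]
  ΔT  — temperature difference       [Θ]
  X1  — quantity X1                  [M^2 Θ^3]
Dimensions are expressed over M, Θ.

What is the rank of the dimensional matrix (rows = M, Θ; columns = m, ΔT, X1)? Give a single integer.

2

Write exponents as rows M,Θ / cols m,ΔT,X1:
  M: [ 1  0  2]
  Θ: [ 0  1  3]
RREF → pivots at {m,ΔT} ⇒ r = 2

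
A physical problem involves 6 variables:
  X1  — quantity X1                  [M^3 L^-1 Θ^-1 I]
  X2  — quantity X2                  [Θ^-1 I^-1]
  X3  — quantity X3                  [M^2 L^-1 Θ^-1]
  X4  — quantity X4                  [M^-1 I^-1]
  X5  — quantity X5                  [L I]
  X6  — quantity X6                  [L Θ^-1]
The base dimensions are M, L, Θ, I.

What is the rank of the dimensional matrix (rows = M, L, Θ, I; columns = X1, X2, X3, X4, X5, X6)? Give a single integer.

Exponent matrix [M,L,Θ,I] × [X1,X2,X3,X4,X5,X6]:
  M: [ 3  0  2 -1  0  0]
  L: [-1  0 -1  0  1  1]
  Θ: [-1 -1 -1  0  0 -1]
  I: [ 1 -1  0 -1  1  0]
RREF → pivots at {X1,X2,X3} ⇒ r = 3

3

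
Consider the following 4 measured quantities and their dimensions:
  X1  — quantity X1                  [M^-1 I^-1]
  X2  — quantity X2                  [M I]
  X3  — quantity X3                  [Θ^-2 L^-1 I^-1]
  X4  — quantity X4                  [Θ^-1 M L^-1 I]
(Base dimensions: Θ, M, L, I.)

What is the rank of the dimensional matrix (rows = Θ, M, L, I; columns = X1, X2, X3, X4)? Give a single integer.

Exponent matrix [Θ,M,L,I] × [X1,X2,X3,X4]:
  Θ: [ 0  0 -2 -1]
  M: [-1  1  0  1]
  L: [ 0  0 -1 -1]
  I: [-1  1 -1  1]
RREF → pivots at {X1,X3,X4} ⇒ r = 3

3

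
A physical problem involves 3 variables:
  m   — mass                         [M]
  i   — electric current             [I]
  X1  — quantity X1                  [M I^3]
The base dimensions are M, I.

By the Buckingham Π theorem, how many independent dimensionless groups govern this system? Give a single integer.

Dimensional matrix (M×I by m×i×X1):
  M: [ 1  0  1]
  I: [ 0  1  3]
Echelon form has 2 nonzero rows (pivots: m,i)
Π count = n − r = 3 − 2 = 1

1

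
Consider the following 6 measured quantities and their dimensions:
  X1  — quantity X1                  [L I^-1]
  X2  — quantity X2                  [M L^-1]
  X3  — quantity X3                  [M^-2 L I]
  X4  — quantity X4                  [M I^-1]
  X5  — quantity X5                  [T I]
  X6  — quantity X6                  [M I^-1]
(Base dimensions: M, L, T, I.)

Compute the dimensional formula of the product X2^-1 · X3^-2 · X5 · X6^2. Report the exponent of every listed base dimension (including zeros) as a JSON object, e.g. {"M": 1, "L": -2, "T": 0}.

{"M": 5, "L": -1, "T": 1, "I": -3}

Exponent matrix [M,L,T,I] × [X1,X2,X3,X4,X5,X6]:
  M: [ 0  1 -2  1  0  1]
  L: [ 1 -1  1  0  0  0]
  T: [ 0  0  0  0  1  0]
  I: [-1  0  1 -1  1 -1]
  [M]: (-1)·1+(-2)·-2+(1)·0+(2)·1 = 5
  [L]: (-1)·-1+(-2)·1+(1)·0+(2)·0 = -1
  [T]: (-1)·0+(-2)·0+(1)·1+(2)·0 = 1
  [I]: (-1)·0+(-2)·1+(1)·1+(2)·-1 = -3
⇒ M^5 L^-1 T I^-3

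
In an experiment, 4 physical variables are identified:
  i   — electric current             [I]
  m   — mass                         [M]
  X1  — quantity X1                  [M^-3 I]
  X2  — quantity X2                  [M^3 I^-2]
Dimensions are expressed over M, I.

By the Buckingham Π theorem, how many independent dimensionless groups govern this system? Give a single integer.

2

Exponent matrix [M,I] × [i,m,X1,X2]:
  M: [ 0  1 -3  3]
  I: [ 1  0  1 -2]
RREF → pivots at {i,m} ⇒ r = 2
4 vars − rank 2 = 2 Π groups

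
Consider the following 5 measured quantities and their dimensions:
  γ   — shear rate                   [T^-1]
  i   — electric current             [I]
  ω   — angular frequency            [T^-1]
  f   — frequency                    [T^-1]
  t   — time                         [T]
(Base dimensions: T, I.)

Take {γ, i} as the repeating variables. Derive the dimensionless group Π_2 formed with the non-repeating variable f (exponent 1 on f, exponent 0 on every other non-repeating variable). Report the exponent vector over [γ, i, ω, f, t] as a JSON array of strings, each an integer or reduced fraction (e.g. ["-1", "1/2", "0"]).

Dimensional matrix (T×I by γ×i×ω×f×t):
  T: [-1  0 -1 -1  1]
  I: [ 0  1  0  0  0]
Echelon form has 2 nonzero rows (pivots: γ,i)
Pivot set = {γ,i}, free = {ω,f,t}
RREF:
  r0: [   1    0    1    1   -1]
  r1: [   0    1    0    0    0]
Fix exponent of f at 1, ω at 0, t at 0; solve each RREF row for its pivot's exponent:
  r0: exp(γ) + (1)·1 = 0 ⇒ exp(γ) = -1
  r1: exp(i) + (0)·1 = 0 ⇒ exp(i) = 0
Π_2 = γ^-1 · f

["-1", "0", "0", "1", "0"]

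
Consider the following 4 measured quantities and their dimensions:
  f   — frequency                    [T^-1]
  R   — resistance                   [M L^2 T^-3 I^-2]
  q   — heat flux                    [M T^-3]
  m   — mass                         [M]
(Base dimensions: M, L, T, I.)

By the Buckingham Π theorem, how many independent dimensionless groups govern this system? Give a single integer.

1

Write exponents as rows M,L,T,I / cols f,R,q,m:
  M: [ 0  1  1  1]
  L: [ 0  2  0  0]
  T: [-1 -3 -3  0]
  I: [ 0 -2  0  0]
Row reduction gives pivot columns f,R,q; rank = 3
Π count = n − r = 4 − 3 = 1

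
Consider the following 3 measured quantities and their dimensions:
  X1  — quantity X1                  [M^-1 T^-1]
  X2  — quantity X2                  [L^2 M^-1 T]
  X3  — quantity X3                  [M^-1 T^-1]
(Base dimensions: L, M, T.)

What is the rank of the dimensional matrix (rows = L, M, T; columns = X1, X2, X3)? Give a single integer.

2

Write exponents as rows L,M,T / cols X1,X2,X3:
  L: [ 0  2  0]
  M: [-1 -1 -1]
  T: [-1  1 -1]
Row reduction gives pivot columns X1,X2; rank = 2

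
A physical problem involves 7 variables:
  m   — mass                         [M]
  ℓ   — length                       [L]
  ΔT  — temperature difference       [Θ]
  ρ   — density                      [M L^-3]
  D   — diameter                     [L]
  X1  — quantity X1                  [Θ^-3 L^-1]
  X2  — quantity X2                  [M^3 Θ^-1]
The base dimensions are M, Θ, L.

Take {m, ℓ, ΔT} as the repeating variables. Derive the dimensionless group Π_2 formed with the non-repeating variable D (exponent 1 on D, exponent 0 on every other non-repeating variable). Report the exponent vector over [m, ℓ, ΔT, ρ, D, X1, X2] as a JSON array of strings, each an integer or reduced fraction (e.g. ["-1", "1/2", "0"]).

Write exponents as rows M,Θ,L / cols m,ℓ,ΔT,ρ,D,X1,X2:
  M: [ 1  0  0  1  0  0  3]
  Θ: [ 0  0  1  0  0 -3 -1]
  L: [ 0  1  0 -3  1 -1  0]
RREF → pivots at {m,ℓ,ΔT} ⇒ r = 3
Pivot set = {m,ℓ,ΔT}, free = {ρ,D,X1,X2}
RREF:
  r0: [   1    0    0    1    0    0    3]
  r1: [   0    1    0   -3    1   -1    0]
  r2: [   0    0    1    0    0   -3   -1]
Fix exponent of D at 1, ρ at 0, X1 at 0, X2 at 0; solve each RREF row for its pivot's exponent:
  r0: exp(m) + (0)·1 = 0 ⇒ exp(m) = 0
  r1: exp(ℓ) + (1)·1 = 0 ⇒ exp(ℓ) = -1
  r2: exp(ΔT) + (0)·1 = 0 ⇒ exp(ΔT) = 0
Π_2 = ℓ^-1 · D

["0", "-1", "0", "0", "1", "0", "0"]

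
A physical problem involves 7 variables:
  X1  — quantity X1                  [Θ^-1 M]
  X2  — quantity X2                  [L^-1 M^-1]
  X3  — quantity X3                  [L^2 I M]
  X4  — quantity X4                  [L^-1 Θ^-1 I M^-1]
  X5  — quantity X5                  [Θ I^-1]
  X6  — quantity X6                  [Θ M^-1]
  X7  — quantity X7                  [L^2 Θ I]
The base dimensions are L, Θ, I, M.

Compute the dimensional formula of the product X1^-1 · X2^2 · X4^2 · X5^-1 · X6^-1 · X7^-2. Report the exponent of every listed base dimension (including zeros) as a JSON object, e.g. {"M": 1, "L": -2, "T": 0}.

Exponent matrix [L,Θ,I,M] × [X1,X2,X3,X4,X5,X6,X7]:
  L: [ 0 -1  2 -1  0  0  2]
  Θ: [-1  0  0 -1  1  1  1]
  I: [ 0  0  1  1 -1  0  1]
  M: [ 1 -1  1 -1  0 -1  0]
  [L]: (-1)·0+(2)·-1+(2)·-1+(-1)·0+(-1)·0+(-2)·2 = -8
  [Θ]: (-1)·-1+(2)·0+(2)·-1+(-1)·1+(-1)·1+(-2)·1 = -5
  [I]: (-1)·0+(2)·0+(2)·1+(-1)·-1+(-1)·0+(-2)·1 = 1
  [M]: (-1)·1+(2)·-1+(2)·-1+(-1)·0+(-1)·-1+(-2)·0 = -4
⇒ L^-8 Θ^-5 I M^-4

{"L": -8, "Θ": -5, "I": 1, "M": -4}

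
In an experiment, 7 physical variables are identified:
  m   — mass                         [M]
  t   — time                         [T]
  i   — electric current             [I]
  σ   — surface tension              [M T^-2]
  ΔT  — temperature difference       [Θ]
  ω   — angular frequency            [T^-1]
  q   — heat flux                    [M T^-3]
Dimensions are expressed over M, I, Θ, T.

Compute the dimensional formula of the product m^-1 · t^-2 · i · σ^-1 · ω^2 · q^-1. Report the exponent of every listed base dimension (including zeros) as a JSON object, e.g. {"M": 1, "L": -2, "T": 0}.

Exponent matrix [M,I,Θ,T] × [m,t,i,σ,ΔT,ω,q]:
  M: [ 1  0  0  1  0  0  1]
  I: [ 0  0  1  0  0  0  0]
  Θ: [ 0  0  0  0  1  0  0]
  T: [ 0  1  0 -2  0 -1 -3]
  [M]: (-1)·1+(-2)·0+(1)·0+(-1)·1+(2)·0+(-1)·1 = -3
  [I]: (-1)·0+(-2)·0+(1)·1+(-1)·0+(2)·0+(-1)·0 = 1
  [Θ]: (-1)·0+(-2)·0+(1)·0+(-1)·0+(2)·0+(-1)·0 = 0
  [T]: (-1)·0+(-2)·1+(1)·0+(-1)·-2+(2)·-1+(-1)·-3 = 1
⇒ M^-3 I T

{"M": -3, "I": 1, "Θ": 0, "T": 1}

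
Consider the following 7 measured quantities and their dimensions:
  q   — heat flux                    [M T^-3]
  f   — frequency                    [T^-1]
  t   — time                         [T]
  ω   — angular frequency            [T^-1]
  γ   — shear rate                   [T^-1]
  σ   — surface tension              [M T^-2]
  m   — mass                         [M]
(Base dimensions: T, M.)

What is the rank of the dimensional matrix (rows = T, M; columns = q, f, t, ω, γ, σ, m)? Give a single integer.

Dimensional matrix (T×M by q×f×t×ω×γ×σ×m):
  T: [-3 -1  1 -1 -1 -2  0]
  M: [ 1  0  0  0  0  1  1]
Echelon form has 2 nonzero rows (pivots: q,f)

2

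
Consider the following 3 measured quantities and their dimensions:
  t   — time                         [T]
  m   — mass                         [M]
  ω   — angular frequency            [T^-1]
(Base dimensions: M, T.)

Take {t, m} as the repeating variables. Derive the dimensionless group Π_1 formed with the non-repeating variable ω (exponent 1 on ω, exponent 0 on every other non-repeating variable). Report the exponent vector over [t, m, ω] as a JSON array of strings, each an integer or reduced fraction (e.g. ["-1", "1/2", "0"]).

["1", "0", "1"]

Dimensional matrix (M×T by t×m×ω):
  M: [ 0  1  0]
  T: [ 1  0 -1]
Echelon form has 2 nonzero rows (pivots: t,m)
Repeat: t,m; free: ω
RREF:
  r0: [   1    0   -1]
  r1: [   0    1    0]
Fix exponent of ω at 1; solve each RREF row for its pivot's exponent:
  r0: exp(t) + (-1)·1 = 0 ⇒ exp(t) = 1
  r1: exp(m) + (0)·1 = 0 ⇒ exp(m) = 0
Π_1 = t · ω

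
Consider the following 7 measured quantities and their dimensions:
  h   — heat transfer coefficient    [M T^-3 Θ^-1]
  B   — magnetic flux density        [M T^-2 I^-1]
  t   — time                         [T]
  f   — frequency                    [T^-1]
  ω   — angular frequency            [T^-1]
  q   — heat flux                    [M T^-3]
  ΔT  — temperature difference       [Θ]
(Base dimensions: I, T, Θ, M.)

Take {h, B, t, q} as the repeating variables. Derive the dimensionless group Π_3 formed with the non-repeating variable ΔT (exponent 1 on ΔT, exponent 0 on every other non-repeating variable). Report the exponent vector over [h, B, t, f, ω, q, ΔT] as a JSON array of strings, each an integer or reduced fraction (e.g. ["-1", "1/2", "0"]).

["1", "0", "0", "0", "0", "-1", "1"]

Write exponents as rows I,T,Θ,M / cols h,B,t,f,ω,q,ΔT:
  I: [ 0 -1  0  0  0  0  0]
  T: [-3 -2  1 -1 -1 -3  0]
  Θ: [-1  0  0  0  0  0  1]
  M: [ 1  1  0  0  0  1  0]
Echelon form has 4 nonzero rows (pivots: h,B,t,q)
Pivot set = {h,B,t,q}, free = {f,ω,ΔT}
RREF:
  r0: [   1    0    0    0    0    0   -1]
  r1: [   0    1    0    0    0    0    0]
  r2: [   0    0    1   -1   -1    0    0]
  r3: [   0    0    0    0    0    1    1]
Fix exponent of ΔT at 1, f at 0, ω at 0; solve each RREF row for its pivot's exponent:
  r0: exp(h) + (-1)·1 = 0 ⇒ exp(h) = 1
  r1: exp(B) + (0)·1 = 0 ⇒ exp(B) = 0
  r2: exp(t) + (0)·1 = 0 ⇒ exp(t) = 0
  r3: exp(q) + (1)·1 = 0 ⇒ exp(q) = -1
Π_3 = h · q^-1 · ΔT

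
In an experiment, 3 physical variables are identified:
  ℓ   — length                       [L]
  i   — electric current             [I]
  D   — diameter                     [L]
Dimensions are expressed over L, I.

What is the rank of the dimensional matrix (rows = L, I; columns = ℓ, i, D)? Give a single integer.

2

Dimensional matrix (L×I by ℓ×i×D):
  L: [ 1  0  1]
  I: [ 0  1  0]
Echelon form has 2 nonzero rows (pivots: ℓ,i)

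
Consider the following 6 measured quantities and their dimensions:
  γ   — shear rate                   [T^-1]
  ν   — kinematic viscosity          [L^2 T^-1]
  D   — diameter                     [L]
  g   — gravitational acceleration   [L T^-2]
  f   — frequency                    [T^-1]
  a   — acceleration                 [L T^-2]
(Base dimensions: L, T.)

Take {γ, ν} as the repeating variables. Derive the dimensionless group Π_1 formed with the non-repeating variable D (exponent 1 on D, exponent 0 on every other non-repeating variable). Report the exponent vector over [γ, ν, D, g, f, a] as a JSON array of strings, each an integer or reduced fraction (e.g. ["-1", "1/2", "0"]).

Exponent matrix [L,T] × [γ,ν,D,g,f,a]:
  L: [ 0  2  1  1  0  1]
  T: [-1 -1  0 -2 -1 -2]
Echelon form has 2 nonzero rows (pivots: γ,ν)
Pivot set = {γ,ν}, free = {D,g,f,a}
RREF:
  r0: [   1    0 -1/2  3/2    1  3/2]
  r1: [   0    1  1/2  1/2    0  1/2]
Fix exponent of D at 1, g at 0, f at 0, a at 0; solve each RREF row for its pivot's exponent:
  r0: exp(γ) + (-1/2)·1 = 0 ⇒ exp(γ) = 1/2
  r1: exp(ν) + (1/2)·1 = 0 ⇒ exp(ν) = -1/2
Π_1 = γ^(1/2) · ν^(-1/2) · D

["1/2", "-1/2", "1", "0", "0", "0"]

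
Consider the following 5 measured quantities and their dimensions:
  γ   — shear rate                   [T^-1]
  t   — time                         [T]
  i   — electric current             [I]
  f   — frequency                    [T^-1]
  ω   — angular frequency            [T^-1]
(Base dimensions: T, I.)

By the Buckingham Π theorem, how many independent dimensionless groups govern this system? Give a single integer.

Write exponents as rows T,I / cols γ,t,i,f,ω:
  T: [-1  1  0 -1 -1]
  I: [ 0  0  1  0  0]
Row reduction gives pivot columns γ,i; rank = 2
Π count = n − r = 5 − 2 = 3

3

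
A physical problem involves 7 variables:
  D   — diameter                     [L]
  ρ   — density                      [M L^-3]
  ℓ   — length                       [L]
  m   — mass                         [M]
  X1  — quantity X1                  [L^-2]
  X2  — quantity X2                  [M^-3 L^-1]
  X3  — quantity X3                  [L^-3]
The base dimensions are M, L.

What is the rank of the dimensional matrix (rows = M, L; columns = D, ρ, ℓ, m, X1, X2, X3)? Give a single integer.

2

Write exponents as rows M,L / cols D,ρ,ℓ,m,X1,X2,X3:
  M: [ 0  1  0  1  0 -3  0]
  L: [ 1 -3  1  0 -2 -1 -3]
Echelon form has 2 nonzero rows (pivots: D,ρ)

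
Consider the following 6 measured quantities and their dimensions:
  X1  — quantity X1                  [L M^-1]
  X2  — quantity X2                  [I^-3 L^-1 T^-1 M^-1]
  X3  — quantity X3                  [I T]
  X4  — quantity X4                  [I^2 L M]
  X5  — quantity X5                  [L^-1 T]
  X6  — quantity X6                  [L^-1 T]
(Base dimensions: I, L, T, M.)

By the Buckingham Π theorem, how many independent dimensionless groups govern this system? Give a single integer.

Write exponents as rows I,L,T,M / cols X1,X2,X3,X4,X5,X6:
  I: [ 0 -3  1  2  0  0]
  L: [ 1 -1  0  1 -1 -1]
  T: [ 0 -1  1  0  1  1]
  M: [-1 -1  0  1  0  0]
Echelon form has 3 nonzero rows (pivots: X1,X2,X3)
6 vars − rank 3 = 3 Π groups

3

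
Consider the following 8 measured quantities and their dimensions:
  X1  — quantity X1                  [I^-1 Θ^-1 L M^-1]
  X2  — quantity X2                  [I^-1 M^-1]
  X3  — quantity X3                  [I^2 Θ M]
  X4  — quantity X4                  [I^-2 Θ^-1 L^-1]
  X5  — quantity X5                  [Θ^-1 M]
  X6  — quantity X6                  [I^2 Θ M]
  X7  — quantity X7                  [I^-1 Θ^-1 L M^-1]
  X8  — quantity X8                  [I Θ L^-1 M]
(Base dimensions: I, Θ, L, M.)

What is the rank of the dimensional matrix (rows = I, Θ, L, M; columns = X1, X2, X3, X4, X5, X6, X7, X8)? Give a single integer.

Write exponents as rows I,Θ,L,M / cols X1,X2,X3,X4,X5,X6,X7,X8:
  I: [-1 -1  2 -2  0  2 -1  1]
  Θ: [-1  0  1 -1 -1  1 -1  1]
  L: [ 1  0  0 -1  0  0  1 -1]
  M: [-1 -1  1  0  1  1 -1  1]
Echelon form has 3 nonzero rows (pivots: X1,X2,X3)

3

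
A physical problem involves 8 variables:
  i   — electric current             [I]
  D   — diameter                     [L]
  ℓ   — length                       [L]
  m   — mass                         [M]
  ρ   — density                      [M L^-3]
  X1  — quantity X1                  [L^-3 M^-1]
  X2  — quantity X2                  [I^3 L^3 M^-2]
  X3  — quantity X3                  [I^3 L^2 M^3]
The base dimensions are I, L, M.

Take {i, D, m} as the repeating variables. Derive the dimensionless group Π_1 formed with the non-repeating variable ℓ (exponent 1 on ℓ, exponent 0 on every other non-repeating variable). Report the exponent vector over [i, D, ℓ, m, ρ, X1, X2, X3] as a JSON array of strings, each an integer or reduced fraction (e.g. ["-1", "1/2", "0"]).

Exponent matrix [I,L,M] × [i,D,ℓ,m,ρ,X1,X2,X3]:
  I: [ 1  0  0  0  0  0  3  3]
  L: [ 0  1  1  0 -3 -3  3  2]
  M: [ 0  0  0  1  1 -1 -2  3]
Row reduction gives pivot columns i,D,m; rank = 3
Repeat: i,D,m; free: ℓ,ρ,X1,X2,X3
RREF:
  r0: [   1    0    0    0    0    0    3    3]
  r1: [   0    1    1    0   -3   -3    3    2]
  r2: [   0    0    0    1    1   -1   -2    3]
Fix exponent of ℓ at 1, ρ at 0, X1 at 0, X2 at 0, X3 at 0; solve each RREF row for its pivot's exponent:
  r0: exp(i) + (0)·1 = 0 ⇒ exp(i) = 0
  r1: exp(D) + (1)·1 = 0 ⇒ exp(D) = -1
  r2: exp(m) + (0)·1 = 0 ⇒ exp(m) = 0
Π_1 = D^-1 · ℓ

["0", "-1", "1", "0", "0", "0", "0", "0"]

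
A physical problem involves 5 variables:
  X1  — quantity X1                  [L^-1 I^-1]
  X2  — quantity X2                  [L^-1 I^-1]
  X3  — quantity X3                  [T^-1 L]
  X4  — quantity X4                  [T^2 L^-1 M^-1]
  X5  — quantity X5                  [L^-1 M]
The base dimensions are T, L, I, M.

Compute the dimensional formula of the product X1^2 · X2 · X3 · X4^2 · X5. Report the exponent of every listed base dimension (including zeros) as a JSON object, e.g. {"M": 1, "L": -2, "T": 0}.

Write exponents as rows T,L,I,M / cols X1,X2,X3,X4,X5:
  T: [ 0  0 -1  2  0]
  L: [-1 -1  1 -1 -1]
  I: [-1 -1  0  0  0]
  M: [ 0  0  0 -1  1]
  [T]: (2)·0+(1)·0+(1)·-1+(2)·2+(1)·0 = 3
  [L]: (2)·-1+(1)·-1+(1)·1+(2)·-1+(1)·-1 = -5
  [I]: (2)·-1+(1)·-1+(1)·0+(2)·0+(1)·0 = -3
  [M]: (2)·0+(1)·0+(1)·0+(2)·-1+(1)·1 = -1
⇒ T^3 L^-5 I^-3 M^-1

{"T": 3, "L": -5, "I": -3, "M": -1}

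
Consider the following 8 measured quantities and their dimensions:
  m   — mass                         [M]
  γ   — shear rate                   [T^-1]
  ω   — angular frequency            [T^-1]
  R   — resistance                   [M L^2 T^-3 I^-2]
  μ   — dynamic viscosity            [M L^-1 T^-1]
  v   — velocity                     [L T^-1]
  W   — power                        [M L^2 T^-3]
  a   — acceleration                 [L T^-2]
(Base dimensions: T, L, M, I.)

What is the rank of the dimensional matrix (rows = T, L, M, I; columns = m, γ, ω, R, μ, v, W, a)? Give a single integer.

Dimensional matrix (T×L×M×I by m×γ×ω×R×μ×v×W×a):
  T: [ 0 -1 -1 -3 -1 -1 -3 -2]
  L: [ 0  0  0  2 -1  1  2  1]
  M: [ 1  0  0  1  1  0  1  0]
  I: [ 0  0  0 -2  0  0  0  0]
Row reduction gives pivot columns m,γ,R,μ; rank = 4

4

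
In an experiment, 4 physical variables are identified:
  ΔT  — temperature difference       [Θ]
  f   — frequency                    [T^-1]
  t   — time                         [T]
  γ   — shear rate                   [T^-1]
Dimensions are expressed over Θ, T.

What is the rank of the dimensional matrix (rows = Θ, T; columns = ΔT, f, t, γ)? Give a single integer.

Exponent matrix [Θ,T] × [ΔT,f,t,γ]:
  Θ: [ 1  0  0  0]
  T: [ 0 -1  1 -1]
RREF → pivots at {ΔT,f} ⇒ r = 2

2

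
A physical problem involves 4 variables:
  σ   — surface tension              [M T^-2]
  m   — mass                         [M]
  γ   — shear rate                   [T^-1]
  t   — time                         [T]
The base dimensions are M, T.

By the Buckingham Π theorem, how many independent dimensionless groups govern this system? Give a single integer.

Write exponents as rows M,T / cols σ,m,γ,t:
  M: [ 1  1  0  0]
  T: [-2  0 -1  1]
RREF → pivots at {σ,m} ⇒ r = 2
Π count = n − r = 4 − 2 = 2

2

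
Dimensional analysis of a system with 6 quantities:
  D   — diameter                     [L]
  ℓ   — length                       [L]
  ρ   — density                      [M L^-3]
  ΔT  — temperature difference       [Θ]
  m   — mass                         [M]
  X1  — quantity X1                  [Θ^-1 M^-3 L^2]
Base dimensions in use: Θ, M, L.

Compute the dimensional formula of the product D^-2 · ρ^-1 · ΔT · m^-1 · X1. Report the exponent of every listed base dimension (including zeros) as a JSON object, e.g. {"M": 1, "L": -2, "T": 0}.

Write exponents as rows Θ,M,L / cols D,ℓ,ρ,ΔT,m,X1:
  Θ: [ 0  0  0  1  0 -1]
  M: [ 0  0  1  0  1 -3]
  L: [ 1  1 -3  0  0  2]
  [Θ]: (-2)·0+(-1)·0+(1)·1+(-1)·0+(1)·-1 = 0
  [M]: (-2)·0+(-1)·1+(1)·0+(-1)·1+(1)·-3 = -5
  [L]: (-2)·1+(-1)·-3+(1)·0+(-1)·0+(1)·2 = 3
⇒ M^-5 L^3

{"Θ": 0, "M": -5, "L": 3}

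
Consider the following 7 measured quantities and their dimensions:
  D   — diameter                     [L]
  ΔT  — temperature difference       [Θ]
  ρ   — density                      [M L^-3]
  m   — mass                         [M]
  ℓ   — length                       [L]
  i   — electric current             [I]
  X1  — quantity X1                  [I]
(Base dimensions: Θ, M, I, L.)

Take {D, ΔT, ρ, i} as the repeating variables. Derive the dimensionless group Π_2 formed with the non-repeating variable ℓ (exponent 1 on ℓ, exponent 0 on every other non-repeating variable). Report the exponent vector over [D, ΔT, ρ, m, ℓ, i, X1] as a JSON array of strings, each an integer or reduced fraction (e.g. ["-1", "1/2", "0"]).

["-1", "0", "0", "0", "1", "0", "0"]

Dimensional matrix (Θ×M×I×L by D×ΔT×ρ×m×ℓ×i×X1):
  Θ: [ 0  1  0  0  0  0  0]
  M: [ 0  0  1  1  0  0  0]
  I: [ 0  0  0  0  0  1  1]
  L: [ 1  0 -3  0  1  0  0]
Echelon form has 4 nonzero rows (pivots: D,ΔT,ρ,i)
Pivot set = {D,ΔT,ρ,i}, free = {m,ℓ,X1}
RREF:
  r0: [   1    0    0    3    1    0    0]
  r1: [   0    1    0    0    0    0    0]
  r2: [   0    0    1    1    0    0    0]
  r3: [   0    0    0    0    0    1    1]
Fix exponent of ℓ at 1, m at 0, X1 at 0; solve each RREF row for its pivot's exponent:
  r0: exp(D) + (1)·1 = 0 ⇒ exp(D) = -1
  r1: exp(ΔT) + (0)·1 = 0 ⇒ exp(ΔT) = 0
  r2: exp(ρ) + (0)·1 = 0 ⇒ exp(ρ) = 0
  r3: exp(i) + (0)·1 = 0 ⇒ exp(i) = 0
Π_2 = D^-1 · ℓ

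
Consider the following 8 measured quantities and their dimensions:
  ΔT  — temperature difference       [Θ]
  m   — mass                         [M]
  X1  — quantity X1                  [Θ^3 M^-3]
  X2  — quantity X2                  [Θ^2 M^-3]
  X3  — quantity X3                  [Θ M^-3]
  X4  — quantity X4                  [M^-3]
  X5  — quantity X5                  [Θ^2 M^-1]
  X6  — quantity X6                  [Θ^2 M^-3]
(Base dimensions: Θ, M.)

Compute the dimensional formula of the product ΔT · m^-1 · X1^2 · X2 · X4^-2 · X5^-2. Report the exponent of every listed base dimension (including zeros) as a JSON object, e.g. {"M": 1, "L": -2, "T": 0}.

Dimensional matrix (Θ×M by ΔT×m×X1×X2×X3×X4×X5×X6):
  Θ: [ 1  0  3  2  1  0  2  2]
  M: [ 0  1 -3 -3 -3 -3 -1 -3]
  [Θ]: (1)·1+(-1)·0+(2)·3+(1)·2+(-2)·0+(-2)·2 = 5
  [M]: (1)·0+(-1)·1+(2)·-3+(1)·-3+(-2)·-3+(-2)·-1 = -2
⇒ Θ^5 M^-2

{"Θ": 5, "M": -2}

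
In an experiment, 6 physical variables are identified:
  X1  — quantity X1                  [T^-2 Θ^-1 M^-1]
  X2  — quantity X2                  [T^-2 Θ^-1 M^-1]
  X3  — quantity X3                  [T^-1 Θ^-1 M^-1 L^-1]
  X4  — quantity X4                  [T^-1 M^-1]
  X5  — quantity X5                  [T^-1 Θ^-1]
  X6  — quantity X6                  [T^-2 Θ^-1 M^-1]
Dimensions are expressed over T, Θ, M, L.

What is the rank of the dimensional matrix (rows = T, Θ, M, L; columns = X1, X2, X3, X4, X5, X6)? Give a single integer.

3

Dimensional matrix (T×Θ×M×L by X1×X2×X3×X4×X5×X6):
  T: [-2 -2 -1 -1 -1 -2]
  Θ: [-1 -1 -1  0 -1 -1]
  M: [-1 -1 -1 -1  0 -1]
  L: [ 0  0 -1  0  0  0]
Echelon form has 3 nonzero rows (pivots: X1,X3,X4)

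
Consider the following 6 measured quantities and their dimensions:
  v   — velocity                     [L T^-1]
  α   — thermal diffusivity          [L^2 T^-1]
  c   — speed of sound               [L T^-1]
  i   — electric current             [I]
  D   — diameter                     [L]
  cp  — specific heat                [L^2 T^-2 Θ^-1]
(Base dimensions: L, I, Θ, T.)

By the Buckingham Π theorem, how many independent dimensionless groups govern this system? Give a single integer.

2

Exponent matrix [L,I,Θ,T] × [v,α,c,i,D,cp]:
  L: [ 1  2  1  0  1  2]
  I: [ 0  0  0  1  0  0]
  Θ: [ 0  0  0  0  0 -1]
  T: [-1 -1 -1  0  0 -2]
RREF → pivots at {v,α,i,cp} ⇒ r = 4
n=6, r=4 ⇒ 2 dimensionless groups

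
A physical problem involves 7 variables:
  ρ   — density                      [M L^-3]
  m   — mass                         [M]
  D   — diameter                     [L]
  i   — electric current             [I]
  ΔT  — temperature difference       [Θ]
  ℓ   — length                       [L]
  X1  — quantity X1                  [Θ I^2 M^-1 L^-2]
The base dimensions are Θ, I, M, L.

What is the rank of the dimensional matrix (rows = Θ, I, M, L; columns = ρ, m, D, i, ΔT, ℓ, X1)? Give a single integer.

4

Dimensional matrix (Θ×I×M×L by ρ×m×D×i×ΔT×ℓ×X1):
  Θ: [ 0  0  0  0  1  0  1]
  I: [ 0  0  0  1  0  0  2]
  M: [ 1  1  0  0  0  0 -1]
  L: [-3  0  1  0  0  1 -2]
Row reduction gives pivot columns ρ,m,i,ΔT; rank = 4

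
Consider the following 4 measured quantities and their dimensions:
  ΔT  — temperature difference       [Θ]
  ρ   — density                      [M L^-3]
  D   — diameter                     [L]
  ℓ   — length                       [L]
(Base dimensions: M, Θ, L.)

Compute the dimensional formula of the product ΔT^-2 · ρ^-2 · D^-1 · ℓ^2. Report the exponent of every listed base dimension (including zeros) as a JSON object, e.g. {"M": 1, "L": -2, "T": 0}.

Exponent matrix [M,Θ,L] × [ΔT,ρ,D,ℓ]:
  M: [ 0  1  0  0]
  Θ: [ 1  0  0  0]
  L: [ 0 -3  1  1]
  [M]: (-2)·0+(-2)·1+(-1)·0+(2)·0 = -2
  [Θ]: (-2)·1+(-2)·0+(-1)·0+(2)·0 = -2
  [L]: (-2)·0+(-2)·-3+(-1)·1+(2)·1 = 7
⇒ M^-2 Θ^-2 L^7

{"M": -2, "Θ": -2, "L": 7}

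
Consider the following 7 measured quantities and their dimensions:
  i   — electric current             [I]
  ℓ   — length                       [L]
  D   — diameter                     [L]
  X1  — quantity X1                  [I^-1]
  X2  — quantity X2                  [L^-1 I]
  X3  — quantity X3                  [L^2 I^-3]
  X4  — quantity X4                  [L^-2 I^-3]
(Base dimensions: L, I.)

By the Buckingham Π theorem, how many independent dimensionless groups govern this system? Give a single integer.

Exponent matrix [L,I] × [i,ℓ,D,X1,X2,X3,X4]:
  L: [ 0  1  1  0 -1  2 -2]
  I: [ 1  0  0 -1  1 -3 -3]
RREF → pivots at {i,ℓ} ⇒ r = 2
n=7, r=2 ⇒ 5 dimensionless groups

5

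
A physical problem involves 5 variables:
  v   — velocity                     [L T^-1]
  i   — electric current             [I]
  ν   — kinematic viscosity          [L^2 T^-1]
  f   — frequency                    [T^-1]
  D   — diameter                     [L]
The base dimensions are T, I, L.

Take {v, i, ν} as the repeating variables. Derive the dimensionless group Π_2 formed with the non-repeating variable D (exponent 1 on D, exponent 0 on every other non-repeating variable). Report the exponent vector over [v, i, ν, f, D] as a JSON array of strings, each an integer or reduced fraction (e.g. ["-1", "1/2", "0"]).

Exponent matrix [T,I,L] × [v,i,ν,f,D]:
  T: [-1  0 -1 -1  0]
  I: [ 0  1  0  0  0]
  L: [ 1  0  2  0  1]
Echelon form has 3 nonzero rows (pivots: v,i,ν)
Pivot set = {v,i,ν}, free = {f,D}
RREF:
  r0: [   1    0    0    2   -1]
  r1: [   0    1    0    0    0]
  r2: [   0    0    1   -1    1]
Fix exponent of D at 1, f at 0; solve each RREF row for its pivot's exponent:
  r0: exp(v) + (-1)·1 = 0 ⇒ exp(v) = 1
  r1: exp(i) + (0)·1 = 0 ⇒ exp(i) = 0
  r2: exp(ν) + (1)·1 = 0 ⇒ exp(ν) = -1
Π_2 = v · ν^-1 · D

["1", "0", "-1", "0", "1"]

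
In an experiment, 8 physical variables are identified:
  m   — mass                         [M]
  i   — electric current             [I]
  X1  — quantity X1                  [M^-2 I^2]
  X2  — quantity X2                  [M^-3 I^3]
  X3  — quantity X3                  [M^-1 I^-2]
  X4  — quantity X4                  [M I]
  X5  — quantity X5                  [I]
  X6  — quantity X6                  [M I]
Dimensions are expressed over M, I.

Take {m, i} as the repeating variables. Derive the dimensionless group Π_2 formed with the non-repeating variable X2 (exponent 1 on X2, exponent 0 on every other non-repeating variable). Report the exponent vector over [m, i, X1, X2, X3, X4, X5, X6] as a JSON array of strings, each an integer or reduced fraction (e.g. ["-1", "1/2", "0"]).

["3", "-3", "0", "1", "0", "0", "0", "0"]

Dimensional matrix (M×I by m×i×X1×X2×X3×X4×X5×X6):
  M: [ 1  0 -2 -3 -1  1  0  1]
  I: [ 0  1  2  3 -2  1  1  1]
RREF → pivots at {m,i} ⇒ r = 2
Repeat: m,i; free: X1,X2,X3,X4,X5,X6
RREF:
  r0: [   1    0   -2   -3   -1    1    0    1]
  r1: [   0    1    2    3   -2    1    1    1]
Fix exponent of X2 at 1, X1 at 0, X3 at 0, X4 at 0, X5 at 0, X6 at 0; solve each RREF row for its pivot's exponent:
  r0: exp(m) + (-3)·1 = 0 ⇒ exp(m) = 3
  r1: exp(i) + (3)·1 = 0 ⇒ exp(i) = -3
Π_2 = m^3 · i^-3 · X2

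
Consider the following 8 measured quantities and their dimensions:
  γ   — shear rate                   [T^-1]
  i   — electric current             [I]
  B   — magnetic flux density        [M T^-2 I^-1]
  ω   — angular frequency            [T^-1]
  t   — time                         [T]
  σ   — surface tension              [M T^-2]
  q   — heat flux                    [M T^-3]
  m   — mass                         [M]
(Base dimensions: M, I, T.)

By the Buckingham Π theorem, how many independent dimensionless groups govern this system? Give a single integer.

Write exponents as rows M,I,T / cols γ,i,B,ω,t,σ,q,m:
  M: [ 0  0  1  0  0  1  1  1]
  I: [ 0  1 -1  0  0  0  0  0]
  T: [-1  0 -2 -1  1 -2 -3  0]
Row reduction gives pivot columns γ,i,B; rank = 3
Π count = n − r = 8 − 3 = 5

5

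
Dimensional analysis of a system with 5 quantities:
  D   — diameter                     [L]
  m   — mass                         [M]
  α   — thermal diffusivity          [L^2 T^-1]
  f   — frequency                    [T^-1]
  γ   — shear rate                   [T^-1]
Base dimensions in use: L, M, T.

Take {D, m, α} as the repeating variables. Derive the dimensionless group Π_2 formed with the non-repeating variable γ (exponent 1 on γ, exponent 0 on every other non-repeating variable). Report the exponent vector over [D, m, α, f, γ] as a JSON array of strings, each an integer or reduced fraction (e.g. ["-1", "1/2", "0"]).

Write exponents as rows L,M,T / cols D,m,α,f,γ:
  L: [ 1  0  2  0  0]
  M: [ 0  1  0  0  0]
  T: [ 0  0 -1 -1 -1]
Row reduction gives pivot columns D,m,α; rank = 3
Repeat: D,m,α; free: f,γ
RREF:
  r0: [   1    0    0   -2   -2]
  r1: [   0    1    0    0    0]
  r2: [   0    0    1    1    1]
Fix exponent of γ at 1, f at 0; solve each RREF row for its pivot's exponent:
  r0: exp(D) + (-2)·1 = 0 ⇒ exp(D) = 2
  r1: exp(m) + (0)·1 = 0 ⇒ exp(m) = 0
  r2: exp(α) + (1)·1 = 0 ⇒ exp(α) = -1
Π_2 = D^2 · α^-1 · γ

["2", "0", "-1", "0", "1"]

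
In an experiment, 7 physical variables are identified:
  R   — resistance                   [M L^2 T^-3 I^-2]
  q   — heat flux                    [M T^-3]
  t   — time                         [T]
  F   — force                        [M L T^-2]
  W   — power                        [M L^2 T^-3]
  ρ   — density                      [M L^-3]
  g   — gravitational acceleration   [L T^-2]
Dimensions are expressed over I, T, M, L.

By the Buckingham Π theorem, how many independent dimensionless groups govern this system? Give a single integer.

3

Exponent matrix [I,T,M,L] × [R,q,t,F,W,ρ,g]:
  I: [-2  0  0  0  0  0  0]
  T: [-3 -3  1 -2 -3  0 -2]
  M: [ 1  1  0  1  1  1  0]
  L: [ 2  0  0  1  2 -3  1]
Row reduction gives pivot columns R,q,t,F; rank = 4
n=7, r=4 ⇒ 3 dimensionless groups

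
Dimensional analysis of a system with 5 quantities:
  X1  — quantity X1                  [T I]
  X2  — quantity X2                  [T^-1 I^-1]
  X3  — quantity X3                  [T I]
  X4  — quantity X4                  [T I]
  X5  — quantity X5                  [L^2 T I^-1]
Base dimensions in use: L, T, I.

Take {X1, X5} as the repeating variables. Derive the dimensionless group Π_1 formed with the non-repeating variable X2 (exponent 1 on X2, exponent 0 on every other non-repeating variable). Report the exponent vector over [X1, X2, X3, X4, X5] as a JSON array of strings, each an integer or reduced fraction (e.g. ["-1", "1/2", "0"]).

["1", "1", "0", "0", "0"]

Exponent matrix [L,T,I] × [X1,X2,X3,X4,X5]:
  L: [ 0  0  0  0  2]
  T: [ 1 -1  1  1  1]
  I: [ 1 -1  1  1 -1]
Echelon form has 2 nonzero rows (pivots: X1,X5)
Repeat: X1,X5; free: X2,X3,X4
RREF:
  r0: [   1   -1    1    1    0]
  r1: [   0    0    0    0    1]
  r2: [   0    0    0    0    0]
Fix exponent of X2 at 1, X3 at 0, X4 at 0; solve each RREF row for its pivot's exponent:
  r0: exp(X1) + (-1)·1 = 0 ⇒ exp(X1) = 1
  r1: exp(X5) + (0)·1 = 0 ⇒ exp(X5) = 0
Π_1 = X1 · X2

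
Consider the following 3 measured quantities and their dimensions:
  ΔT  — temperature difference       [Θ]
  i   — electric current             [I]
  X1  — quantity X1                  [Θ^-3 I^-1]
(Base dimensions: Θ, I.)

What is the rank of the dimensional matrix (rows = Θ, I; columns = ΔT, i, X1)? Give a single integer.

2

Dimensional matrix (Θ×I by ΔT×i×X1):
  Θ: [ 1  0 -3]
  I: [ 0  1 -1]
RREF → pivots at {ΔT,i} ⇒ r = 2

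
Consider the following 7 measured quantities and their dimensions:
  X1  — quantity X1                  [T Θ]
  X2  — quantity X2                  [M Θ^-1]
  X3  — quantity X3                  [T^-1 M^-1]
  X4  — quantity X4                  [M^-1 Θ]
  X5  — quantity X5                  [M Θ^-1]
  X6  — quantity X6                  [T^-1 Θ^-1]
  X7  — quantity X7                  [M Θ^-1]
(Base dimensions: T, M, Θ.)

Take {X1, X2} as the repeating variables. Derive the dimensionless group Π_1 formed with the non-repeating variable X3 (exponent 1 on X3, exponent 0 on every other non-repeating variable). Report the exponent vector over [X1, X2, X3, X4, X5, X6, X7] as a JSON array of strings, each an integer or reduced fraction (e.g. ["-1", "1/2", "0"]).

["1", "1", "1", "0", "0", "0", "0"]

Exponent matrix [T,M,Θ] × [X1,X2,X3,X4,X5,X6,X7]:
  T: [ 1  0 -1  0  0 -1  0]
  M: [ 0  1 -1 -1  1  0  1]
  Θ: [ 1 -1  0  1 -1 -1 -1]
Row reduction gives pivot columns X1,X2; rank = 2
Repeat: X1,X2; free: X3,X4,X5,X6,X7
RREF:
  r0: [   1    0   -1    0    0   -1    0]
  r1: [   0    1   -1   -1    1    0    1]
  r2: [   0    0    0    0    0    0    0]
Fix exponent of X3 at 1, X4 at 0, X5 at 0, X6 at 0, X7 at 0; solve each RREF row for its pivot's exponent:
  r0: exp(X1) + (-1)·1 = 0 ⇒ exp(X1) = 1
  r1: exp(X2) + (-1)·1 = 0 ⇒ exp(X2) = 1
Π_1 = X1 · X2 · X3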